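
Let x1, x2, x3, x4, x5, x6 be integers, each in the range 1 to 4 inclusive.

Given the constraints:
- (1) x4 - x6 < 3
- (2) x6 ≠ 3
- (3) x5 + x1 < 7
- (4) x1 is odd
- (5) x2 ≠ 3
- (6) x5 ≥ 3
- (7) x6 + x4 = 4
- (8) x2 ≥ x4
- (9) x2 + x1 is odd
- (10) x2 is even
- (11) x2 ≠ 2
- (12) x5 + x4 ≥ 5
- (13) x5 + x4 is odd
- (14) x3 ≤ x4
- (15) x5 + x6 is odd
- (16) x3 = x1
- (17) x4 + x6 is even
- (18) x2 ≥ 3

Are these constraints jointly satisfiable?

Satisfiable

One satisfying assignment is x1 = 1, x2 = 4, x3 = 1, x4 = 3, x5 = 4, x6 = 1.
For the less obvious constraints — constraint 1: x4 - x6 = 2; constraint 3: x5 + x1 = 5; constraint 7: x6 + x4 = 4 — and the others hold by inspection.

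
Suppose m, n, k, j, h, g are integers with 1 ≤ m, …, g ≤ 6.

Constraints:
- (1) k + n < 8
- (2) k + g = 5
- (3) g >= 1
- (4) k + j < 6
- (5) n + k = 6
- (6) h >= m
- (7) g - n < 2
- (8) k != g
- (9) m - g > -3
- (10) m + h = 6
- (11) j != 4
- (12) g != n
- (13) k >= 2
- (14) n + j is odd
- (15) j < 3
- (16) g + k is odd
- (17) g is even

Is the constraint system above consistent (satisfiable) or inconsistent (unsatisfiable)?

Take m = 1, n = 3, k = 3, j = 2, h = 5, g = 2. Then constraint 1: k + n = 6; constraint 2: k + g = 5; constraint 4: k + j = 5, and every other listed constraint is also met.

Satisfiable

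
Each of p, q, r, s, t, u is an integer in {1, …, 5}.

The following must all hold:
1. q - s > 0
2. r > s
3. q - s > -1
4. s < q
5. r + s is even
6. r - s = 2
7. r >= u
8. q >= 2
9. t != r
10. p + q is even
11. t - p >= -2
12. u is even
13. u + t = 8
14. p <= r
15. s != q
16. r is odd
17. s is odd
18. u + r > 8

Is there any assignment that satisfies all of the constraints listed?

Take p = 5, q = 5, r = 5, s = 3, t = 4, u = 4. Then constraint 1: q - s = 2; constraint 3: q - s = 2; constraint 6: r - s = 2, and every other listed constraint is also met.

Satisfiable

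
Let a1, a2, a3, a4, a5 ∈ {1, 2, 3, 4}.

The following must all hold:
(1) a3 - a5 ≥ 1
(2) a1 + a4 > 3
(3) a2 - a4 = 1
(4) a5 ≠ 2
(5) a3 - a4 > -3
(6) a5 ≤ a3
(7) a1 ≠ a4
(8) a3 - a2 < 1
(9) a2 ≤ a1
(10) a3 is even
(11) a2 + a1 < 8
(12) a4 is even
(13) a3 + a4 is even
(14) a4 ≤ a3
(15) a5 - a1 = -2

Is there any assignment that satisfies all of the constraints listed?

Setting (a1, a2, a3, a4, a5) = (3, 3, 2, 2, 1) satisfies everything: constraint 1: a3 - a5 = 1; constraint 2: a1 + a4 = 5; constraint 3: a2 - a4 = 1, and the others follow.

Satisfiable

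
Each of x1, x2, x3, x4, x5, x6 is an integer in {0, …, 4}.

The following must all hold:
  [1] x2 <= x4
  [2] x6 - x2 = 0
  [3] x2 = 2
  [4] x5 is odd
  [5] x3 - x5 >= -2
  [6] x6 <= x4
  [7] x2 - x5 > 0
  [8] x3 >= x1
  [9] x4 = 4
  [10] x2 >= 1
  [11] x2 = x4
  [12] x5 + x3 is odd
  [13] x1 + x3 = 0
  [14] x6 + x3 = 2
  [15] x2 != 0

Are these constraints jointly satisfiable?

Unsatisfiable

Constraint 3 fixes x2 = 2 and constraint 9 fixes x4 = 4, but constraint 11 requires x2 = x4. Since 2 ≠ 4, contradiction.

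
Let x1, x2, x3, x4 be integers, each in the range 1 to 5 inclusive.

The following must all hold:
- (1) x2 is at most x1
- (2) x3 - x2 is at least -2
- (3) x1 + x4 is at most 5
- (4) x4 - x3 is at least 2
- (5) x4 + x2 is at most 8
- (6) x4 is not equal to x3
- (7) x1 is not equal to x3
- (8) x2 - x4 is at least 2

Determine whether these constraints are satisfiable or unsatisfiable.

Constraints 2, 4, and 8 give x4 − x3 ≥ 2, x3 − x2 ≥ -2, x2 − x4 ≥ 2.
Adding all 3 inequalities: the left sides telescope to 0, and the right sides sum to 2 + (-2) + 2 = 2. So 0 ≥ 2, which is false.

Unsatisfiable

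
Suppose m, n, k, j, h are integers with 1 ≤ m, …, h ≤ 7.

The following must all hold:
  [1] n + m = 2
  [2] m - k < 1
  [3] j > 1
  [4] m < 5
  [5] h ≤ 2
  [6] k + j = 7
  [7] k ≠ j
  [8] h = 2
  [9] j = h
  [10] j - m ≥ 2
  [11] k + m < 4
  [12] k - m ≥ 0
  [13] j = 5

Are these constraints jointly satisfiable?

Constraint 13 fixes j = 5 and constraint 8 fixes h = 2, but constraint 9 requires j = h. Since 5 ≠ 2, contradiction.

Unsatisfiable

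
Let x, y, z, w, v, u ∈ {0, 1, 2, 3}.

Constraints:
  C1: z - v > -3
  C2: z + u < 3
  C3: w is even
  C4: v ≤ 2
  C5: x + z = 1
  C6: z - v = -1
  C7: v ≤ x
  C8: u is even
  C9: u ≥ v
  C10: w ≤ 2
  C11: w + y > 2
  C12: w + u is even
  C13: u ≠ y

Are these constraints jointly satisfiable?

The assignment x = 1, y = 1, z = 0, w = 2, v = 1, u = 2 works:
  constraint 1 holds since z - v = -1.
  constraint 2 holds since z + u = 2.
  constraint 5 holds since x + z = 1.
The rest check out directly.

Satisfiable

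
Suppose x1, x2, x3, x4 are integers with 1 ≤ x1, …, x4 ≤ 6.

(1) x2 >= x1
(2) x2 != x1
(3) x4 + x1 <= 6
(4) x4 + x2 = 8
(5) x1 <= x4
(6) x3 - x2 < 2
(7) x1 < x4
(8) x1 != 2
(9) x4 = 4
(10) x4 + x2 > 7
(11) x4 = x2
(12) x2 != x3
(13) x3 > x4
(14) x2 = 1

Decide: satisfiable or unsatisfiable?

Unsatisfiable

Constraint 9 fixes x4 = 4 and constraint 14 fixes x2 = 1, but constraint 11 requires x4 = x2. Since 4 ≠ 1, contradiction.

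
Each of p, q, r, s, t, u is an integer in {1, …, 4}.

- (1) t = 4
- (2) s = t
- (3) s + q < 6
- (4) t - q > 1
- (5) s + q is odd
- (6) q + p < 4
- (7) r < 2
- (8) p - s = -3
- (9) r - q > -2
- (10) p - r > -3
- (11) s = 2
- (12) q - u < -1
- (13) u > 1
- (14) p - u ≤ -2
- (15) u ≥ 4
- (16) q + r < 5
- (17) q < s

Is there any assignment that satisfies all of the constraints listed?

Constraint 11 fixes s = 2 and constraint 1 fixes t = 4, but constraint 2 requires s = t. Since 2 ≠ 4, contradiction.

Unsatisfiable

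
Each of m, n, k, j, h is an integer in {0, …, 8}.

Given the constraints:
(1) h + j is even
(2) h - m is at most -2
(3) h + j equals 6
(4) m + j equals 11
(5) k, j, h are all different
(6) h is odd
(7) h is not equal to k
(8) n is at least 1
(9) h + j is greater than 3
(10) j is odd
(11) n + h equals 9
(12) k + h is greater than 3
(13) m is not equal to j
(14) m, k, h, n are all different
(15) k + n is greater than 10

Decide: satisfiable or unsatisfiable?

Satisfiable

Take m = 6, n = 8, k = 4, j = 5, h = 1. Then constraint 2: h - m = -5; constraint 3: h + j = 6; constraint 4: m + j = 11, and every other listed constraint is also met.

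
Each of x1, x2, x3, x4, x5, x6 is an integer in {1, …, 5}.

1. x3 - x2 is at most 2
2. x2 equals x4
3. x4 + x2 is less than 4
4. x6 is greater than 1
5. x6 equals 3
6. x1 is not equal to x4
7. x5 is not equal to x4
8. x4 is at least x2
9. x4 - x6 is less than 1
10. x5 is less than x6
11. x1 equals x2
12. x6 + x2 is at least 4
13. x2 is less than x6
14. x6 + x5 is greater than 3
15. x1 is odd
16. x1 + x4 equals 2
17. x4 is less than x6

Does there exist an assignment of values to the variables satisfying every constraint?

From constraints 2 and 11, x1 = x2 = x4, so x1 = x4. But constraint 6 says x1 ≠ x4. Contradiction.

Unsatisfiable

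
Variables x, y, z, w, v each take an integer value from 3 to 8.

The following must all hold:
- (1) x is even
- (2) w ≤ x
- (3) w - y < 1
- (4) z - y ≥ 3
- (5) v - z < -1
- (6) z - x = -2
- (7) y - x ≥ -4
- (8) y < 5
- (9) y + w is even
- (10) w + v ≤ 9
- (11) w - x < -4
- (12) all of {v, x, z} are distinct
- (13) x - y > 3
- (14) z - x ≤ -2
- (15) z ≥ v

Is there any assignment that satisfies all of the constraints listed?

Constraints 4, 7, and 14 give y − x ≥ -4, x − z ≥ 2, z − y ≥ 3.
Adding all 3 inequalities: the left sides telescope to 0, and the right sides sum to (-4) + 2 + 3 = 1. So 0 ≥ 1, which is false.

Unsatisfiable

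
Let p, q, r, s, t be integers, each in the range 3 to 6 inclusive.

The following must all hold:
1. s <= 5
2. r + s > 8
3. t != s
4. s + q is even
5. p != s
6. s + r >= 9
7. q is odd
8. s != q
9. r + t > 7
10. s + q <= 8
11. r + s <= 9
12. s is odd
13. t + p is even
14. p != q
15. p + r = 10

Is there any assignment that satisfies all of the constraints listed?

Satisfiable

One satisfying assignment is p = 6, q = 3, r = 4, s = 5, t = 6.
For the less obvious constraints — constraint 2: r + s = 9; constraint 6: s + r = 9; constraint 9: r + t = 10 — and the others hold by inspection.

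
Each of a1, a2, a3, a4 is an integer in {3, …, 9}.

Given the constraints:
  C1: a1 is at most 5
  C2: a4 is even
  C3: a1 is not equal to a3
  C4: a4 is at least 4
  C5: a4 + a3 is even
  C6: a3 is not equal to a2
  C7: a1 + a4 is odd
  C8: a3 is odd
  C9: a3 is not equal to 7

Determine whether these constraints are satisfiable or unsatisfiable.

Constraint 2 makes a4 even and constraint 8 makes a3 odd, so a4 + a3 must be odd. Constraint 5 says a4 + a3 is even — contradiction.

Unsatisfiable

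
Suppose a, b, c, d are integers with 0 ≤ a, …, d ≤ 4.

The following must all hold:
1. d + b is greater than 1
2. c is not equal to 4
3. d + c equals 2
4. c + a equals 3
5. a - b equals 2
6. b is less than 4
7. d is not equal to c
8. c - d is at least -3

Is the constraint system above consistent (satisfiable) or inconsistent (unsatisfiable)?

Satisfiable

Setting (a, b, c, d) = (3, 1, 0, 2) satisfies everything: constraint 1: d + b = 3; constraint 3: d + c = 2, and the others follow.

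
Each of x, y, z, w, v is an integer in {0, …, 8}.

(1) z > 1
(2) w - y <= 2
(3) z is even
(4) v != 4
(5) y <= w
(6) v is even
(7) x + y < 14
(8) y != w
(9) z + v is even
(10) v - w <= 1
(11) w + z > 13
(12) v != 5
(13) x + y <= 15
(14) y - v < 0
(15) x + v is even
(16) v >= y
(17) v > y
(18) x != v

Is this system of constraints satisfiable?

Satisfiable

One satisfying assignment is x = 8, y = 5, z = 8, w = 6, v = 6.
For the less obvious constraints — constraint 2: w - y = 1; constraint 7: x + y = 13; constraint 10: v - w = 0 — and the others hold by inspection.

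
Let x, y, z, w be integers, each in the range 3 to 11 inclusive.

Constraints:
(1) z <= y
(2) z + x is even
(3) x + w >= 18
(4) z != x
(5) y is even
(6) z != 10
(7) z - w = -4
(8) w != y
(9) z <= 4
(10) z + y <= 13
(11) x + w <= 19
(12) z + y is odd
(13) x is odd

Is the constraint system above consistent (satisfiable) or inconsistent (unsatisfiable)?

Setting (x, y, z, w) = (11, 8, 3, 7) satisfies everything: constraint 3: x + w = 18; constraint 7: z - w = -4, and the others follow.

Satisfiable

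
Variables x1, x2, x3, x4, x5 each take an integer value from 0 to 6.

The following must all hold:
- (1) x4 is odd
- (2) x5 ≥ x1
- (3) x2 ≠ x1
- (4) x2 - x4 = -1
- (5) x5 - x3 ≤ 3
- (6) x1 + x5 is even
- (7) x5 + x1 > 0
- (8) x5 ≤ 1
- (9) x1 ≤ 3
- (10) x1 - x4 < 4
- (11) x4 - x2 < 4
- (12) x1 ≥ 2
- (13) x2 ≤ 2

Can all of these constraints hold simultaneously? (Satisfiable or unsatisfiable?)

From constraints 2 and 12: x5 ≥ x1 and x1 ≥ 2, so x5 ≥ 2. From constraint 8: x5 ≤ 1. But 1 < 2, so no value of x5 works.

Unsatisfiable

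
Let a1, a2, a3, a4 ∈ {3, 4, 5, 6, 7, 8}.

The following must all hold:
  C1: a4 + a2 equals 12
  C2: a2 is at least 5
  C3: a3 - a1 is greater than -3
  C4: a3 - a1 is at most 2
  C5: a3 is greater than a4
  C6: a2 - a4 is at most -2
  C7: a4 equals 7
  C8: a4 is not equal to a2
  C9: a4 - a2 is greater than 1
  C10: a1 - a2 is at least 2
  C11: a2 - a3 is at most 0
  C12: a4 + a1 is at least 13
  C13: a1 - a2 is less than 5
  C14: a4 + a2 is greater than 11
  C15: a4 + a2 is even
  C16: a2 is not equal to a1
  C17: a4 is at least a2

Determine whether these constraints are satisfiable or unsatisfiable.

Take a1 = 8, a2 = 5, a3 = 8, a4 = 7. Then constraint 1: a4 + a2 = 12; constraint 3: a3 - a1 = 0; constraint 4: a3 - a1 = 0, and every other listed constraint is also met.

Satisfiable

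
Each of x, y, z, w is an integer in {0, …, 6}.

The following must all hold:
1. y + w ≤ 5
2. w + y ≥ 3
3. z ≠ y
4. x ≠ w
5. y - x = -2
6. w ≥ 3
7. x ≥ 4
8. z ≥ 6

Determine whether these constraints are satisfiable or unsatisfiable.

Setting (x, y, z, w) = (4, 2, 6, 3) satisfies everything: constraint 1: y + w = 5; constraint 2: w + y = 5; constraint 5: y - x = -2, and the others follow.

Satisfiable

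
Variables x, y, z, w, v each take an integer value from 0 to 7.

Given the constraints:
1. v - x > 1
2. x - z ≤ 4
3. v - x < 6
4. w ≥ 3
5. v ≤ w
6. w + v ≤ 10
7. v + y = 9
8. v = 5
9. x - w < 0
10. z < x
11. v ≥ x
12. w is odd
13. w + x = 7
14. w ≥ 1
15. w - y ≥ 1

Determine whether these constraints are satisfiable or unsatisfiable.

Setting (x, y, z, w, v) = (2, 4, 1, 5, 5) satisfies everything: constraint 1: v - x = 3; constraint 2: x - z = 1; constraint 3: v - x = 3, and the others follow.

Satisfiable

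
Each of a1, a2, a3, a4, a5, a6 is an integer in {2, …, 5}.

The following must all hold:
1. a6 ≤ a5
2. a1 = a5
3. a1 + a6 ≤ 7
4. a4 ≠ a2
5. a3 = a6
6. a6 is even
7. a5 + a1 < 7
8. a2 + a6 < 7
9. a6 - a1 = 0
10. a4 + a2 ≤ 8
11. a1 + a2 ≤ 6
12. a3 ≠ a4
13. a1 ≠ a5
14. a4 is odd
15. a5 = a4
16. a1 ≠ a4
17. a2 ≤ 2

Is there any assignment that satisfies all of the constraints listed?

From constraints 2 and 15, a1 = a5 = a4, so a1 = a4. But constraint 16 says a1 ≠ a4. Contradiction.

Unsatisfiable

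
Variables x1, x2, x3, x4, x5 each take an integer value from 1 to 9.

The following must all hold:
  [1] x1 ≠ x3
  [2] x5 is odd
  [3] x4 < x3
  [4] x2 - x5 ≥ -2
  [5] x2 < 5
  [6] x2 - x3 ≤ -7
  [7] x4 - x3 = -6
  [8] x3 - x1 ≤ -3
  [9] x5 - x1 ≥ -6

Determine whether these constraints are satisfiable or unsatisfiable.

Unsatisfiable

Constraints 4, 6, 8, and 9 give x2 − x5 ≥ -2, x5 − x1 ≥ -6, x1 − x3 ≥ 3, x3 − x2 ≥ 7.
Adding all 4 inequalities: the left sides telescope to 0, and the right sides sum to (-2) + (-6) + 3 + 7 = 2. So 0 ≥ 2, which is false.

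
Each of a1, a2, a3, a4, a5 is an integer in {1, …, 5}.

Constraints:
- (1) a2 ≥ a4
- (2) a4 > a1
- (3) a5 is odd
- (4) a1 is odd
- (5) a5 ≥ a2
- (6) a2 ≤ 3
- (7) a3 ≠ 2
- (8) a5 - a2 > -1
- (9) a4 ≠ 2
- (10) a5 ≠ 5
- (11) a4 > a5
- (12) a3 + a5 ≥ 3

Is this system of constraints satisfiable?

Constraints 1, 5, and 11 give a5 < a4, a4 ≤ a2, a2 ≤ a5. Chaining: a5 < a4 ≤ a2 ≤ a5, which forces a5 < a5 — impossible.

Unsatisfiable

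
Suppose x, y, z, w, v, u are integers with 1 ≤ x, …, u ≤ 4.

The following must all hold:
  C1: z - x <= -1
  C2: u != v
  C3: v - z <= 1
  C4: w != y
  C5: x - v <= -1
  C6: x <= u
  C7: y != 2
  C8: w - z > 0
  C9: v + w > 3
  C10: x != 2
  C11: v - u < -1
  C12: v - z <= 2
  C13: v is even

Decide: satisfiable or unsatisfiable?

Unsatisfiable

Constraints 1, 3, and 5 give x − z ≥ 1, z − v ≥ -1, v − x ≥ 1.
Adding all 3 inequalities: the left sides telescope to 0, and the right sides sum to 1 + (-1) + 1 = 1. So 0 ≥ 1, which is false.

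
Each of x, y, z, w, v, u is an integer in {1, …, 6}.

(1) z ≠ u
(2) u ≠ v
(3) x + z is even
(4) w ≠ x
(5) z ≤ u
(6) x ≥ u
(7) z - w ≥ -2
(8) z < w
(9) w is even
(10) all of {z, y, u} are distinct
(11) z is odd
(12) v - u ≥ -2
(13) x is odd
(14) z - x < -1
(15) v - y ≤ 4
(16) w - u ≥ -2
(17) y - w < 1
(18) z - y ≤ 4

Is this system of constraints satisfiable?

Satisfiable

Setting (x, y, z, w, v, u) = (5, 2, 3, 4, 3, 4) satisfies everything: constraint 7: z - w = -1; constraint 12: v - u = -1, and the others follow.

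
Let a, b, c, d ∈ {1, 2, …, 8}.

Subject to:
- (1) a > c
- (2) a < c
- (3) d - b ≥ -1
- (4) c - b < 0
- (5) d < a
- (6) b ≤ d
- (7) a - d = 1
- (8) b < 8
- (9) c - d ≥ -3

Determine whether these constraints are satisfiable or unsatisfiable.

Unsatisfiable

Constraints 2, 4, 5, and 6 give b ≤ d, d < a, a < c, c < b. Chaining: b ≤ d < a < c < b, which forces b < b — impossible.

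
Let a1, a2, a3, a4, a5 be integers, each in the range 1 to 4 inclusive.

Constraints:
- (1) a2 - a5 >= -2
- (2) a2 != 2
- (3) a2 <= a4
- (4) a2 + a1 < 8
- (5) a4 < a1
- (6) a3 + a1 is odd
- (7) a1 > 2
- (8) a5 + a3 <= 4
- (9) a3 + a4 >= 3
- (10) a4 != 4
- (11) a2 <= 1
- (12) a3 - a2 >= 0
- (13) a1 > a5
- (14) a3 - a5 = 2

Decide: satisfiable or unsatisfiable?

Satisfiable

Setting (a1, a2, a3, a4, a5) = (4, 1, 3, 1, 1) satisfies everything: constraint 1: a2 - a5 = 0; constraint 4: a2 + a1 = 5, and the others follow.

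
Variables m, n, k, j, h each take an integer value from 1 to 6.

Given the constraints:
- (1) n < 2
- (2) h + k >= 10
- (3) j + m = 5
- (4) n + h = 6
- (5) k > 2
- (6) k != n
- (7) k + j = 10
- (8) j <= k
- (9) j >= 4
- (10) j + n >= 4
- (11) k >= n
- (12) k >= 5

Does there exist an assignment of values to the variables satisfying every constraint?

Satisfiable

The assignment m = 1, n = 1, k = 6, j = 4, h = 5 works:
  constraint 2 holds since h + k = 11.
  constraint 3 holds since j + m = 5.
  constraint 4 holds since n + h = 6.
The rest check out directly.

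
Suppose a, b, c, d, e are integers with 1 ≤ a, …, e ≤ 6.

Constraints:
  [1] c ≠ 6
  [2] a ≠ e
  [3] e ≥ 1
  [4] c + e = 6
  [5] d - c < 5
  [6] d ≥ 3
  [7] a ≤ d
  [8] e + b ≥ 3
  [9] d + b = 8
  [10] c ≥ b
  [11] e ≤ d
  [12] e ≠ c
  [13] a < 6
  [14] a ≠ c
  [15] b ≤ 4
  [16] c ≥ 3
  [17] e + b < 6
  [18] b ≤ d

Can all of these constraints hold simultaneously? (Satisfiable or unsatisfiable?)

Satisfiable

One satisfying assignment is a = 3, b = 2, c = 4, d = 6, e = 2.
For the less obvious constraints — constraint 4: c + e = 6; constraint 5: d - c = 2; constraint 8: e + b = 4 — and the others hold by inspection.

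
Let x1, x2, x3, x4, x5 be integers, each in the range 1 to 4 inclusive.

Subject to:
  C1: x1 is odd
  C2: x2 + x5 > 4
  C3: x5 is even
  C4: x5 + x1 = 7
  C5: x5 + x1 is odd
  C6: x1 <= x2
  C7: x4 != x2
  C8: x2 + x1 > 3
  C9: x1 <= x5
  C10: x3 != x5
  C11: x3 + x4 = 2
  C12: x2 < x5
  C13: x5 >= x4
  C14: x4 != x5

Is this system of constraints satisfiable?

One satisfying assignment is x1 = 3, x2 = 3, x3 = 1, x4 = 1, x5 = 4.
For the less obvious constraints — constraint 2: x2 + x5 = 7; constraint 4: x5 + x1 = 7 — and the others hold by inspection.

Satisfiable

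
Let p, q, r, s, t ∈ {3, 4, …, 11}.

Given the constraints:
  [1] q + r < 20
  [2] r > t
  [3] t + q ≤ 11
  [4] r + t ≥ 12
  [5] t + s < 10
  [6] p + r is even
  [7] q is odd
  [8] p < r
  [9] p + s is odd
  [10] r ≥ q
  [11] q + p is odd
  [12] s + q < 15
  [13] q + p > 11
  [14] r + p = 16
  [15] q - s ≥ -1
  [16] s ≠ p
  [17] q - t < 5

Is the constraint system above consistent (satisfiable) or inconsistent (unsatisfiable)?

One satisfying assignment is p = 6, q = 7, r = 10, s = 5, t = 4.
For the less obvious constraints — constraint 1: q + r = 17; constraint 3: t + q = 11; constraint 4: r + t = 14 — and the others hold by inspection.

Satisfiable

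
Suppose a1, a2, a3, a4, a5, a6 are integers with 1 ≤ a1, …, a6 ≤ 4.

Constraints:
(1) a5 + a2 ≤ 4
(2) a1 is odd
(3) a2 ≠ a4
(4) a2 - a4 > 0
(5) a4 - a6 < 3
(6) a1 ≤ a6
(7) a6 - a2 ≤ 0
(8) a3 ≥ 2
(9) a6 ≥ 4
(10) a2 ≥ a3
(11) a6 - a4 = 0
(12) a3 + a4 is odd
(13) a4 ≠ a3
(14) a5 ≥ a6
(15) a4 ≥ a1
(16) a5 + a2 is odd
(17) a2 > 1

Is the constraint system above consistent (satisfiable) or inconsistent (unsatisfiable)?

From constraints 9 and 14: a5 ≥ a6 ≥ 4. From constraints 8 and 10: a2 ≥ a3 ≥ 2. Hence a5 + a2 ≥ 6. But constraint 1 requires a5 + a2 ≤ 4, and 4 < 6. Contradiction.

Unsatisfiable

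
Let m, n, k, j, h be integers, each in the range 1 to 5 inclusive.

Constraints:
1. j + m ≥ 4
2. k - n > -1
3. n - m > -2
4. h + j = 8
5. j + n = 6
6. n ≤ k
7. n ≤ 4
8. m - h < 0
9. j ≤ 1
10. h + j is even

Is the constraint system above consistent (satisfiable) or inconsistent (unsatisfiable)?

Unsatisfiable

From constraint 9: j ≤ 1. From constraint 7: n ≤ 4. Hence j + n ≤ 5. But constraint 5 requires j + n = 6, and 6 > 5. Contradiction.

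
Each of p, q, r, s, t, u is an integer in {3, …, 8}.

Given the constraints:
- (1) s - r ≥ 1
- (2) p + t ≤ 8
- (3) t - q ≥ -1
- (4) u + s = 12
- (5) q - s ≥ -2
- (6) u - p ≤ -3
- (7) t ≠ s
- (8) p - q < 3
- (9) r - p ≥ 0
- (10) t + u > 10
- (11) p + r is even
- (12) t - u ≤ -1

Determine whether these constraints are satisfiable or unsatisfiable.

Unsatisfiable

Constraints 1, 3, 5, 6, 9, and 12 give r − p ≥ 0, p − u ≥ 3, u − t ≥ 1, t − q ≥ -1, q − s ≥ -2, s − r ≥ 1.
Adding all 6 inequalities: the left sides telescope to 0, and the right sides sum to 0 + 3 + 1 + (-1) + (-2) + 1 = 2. So 0 ≥ 2, which is false.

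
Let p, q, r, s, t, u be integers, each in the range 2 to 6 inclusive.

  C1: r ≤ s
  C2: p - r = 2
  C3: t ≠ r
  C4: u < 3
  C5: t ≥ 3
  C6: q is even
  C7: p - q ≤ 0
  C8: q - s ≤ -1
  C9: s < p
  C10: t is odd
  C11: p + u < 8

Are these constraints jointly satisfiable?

Constraints 7, 8, and 9 give q < s, s < p, p ≤ q. Chaining: q < s < p ≤ q, which forces q < q — impossible.

Unsatisfiable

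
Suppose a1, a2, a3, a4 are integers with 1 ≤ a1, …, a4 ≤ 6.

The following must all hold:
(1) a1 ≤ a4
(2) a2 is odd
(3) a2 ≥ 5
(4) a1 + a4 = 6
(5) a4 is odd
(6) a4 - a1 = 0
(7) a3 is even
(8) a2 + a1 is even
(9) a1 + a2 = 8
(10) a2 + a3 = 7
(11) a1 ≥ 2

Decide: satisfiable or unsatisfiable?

Satisfiable

The assignment a1 = 3, a2 = 5, a3 = 2, a4 = 3 works:
  constraint 4 holds since a1 + a4 = 6.
  constraint 6 holds since a4 - a1 = 0.
  constraint 9 holds since a1 + a2 = 8.
The rest check out directly.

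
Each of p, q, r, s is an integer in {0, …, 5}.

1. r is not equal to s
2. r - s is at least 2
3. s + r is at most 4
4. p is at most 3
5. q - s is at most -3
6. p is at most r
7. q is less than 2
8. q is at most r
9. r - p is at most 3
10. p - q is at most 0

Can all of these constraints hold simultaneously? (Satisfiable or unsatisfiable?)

Unsatisfiable

Constraints 2, 5, 9, and 10 give q − p ≥ 0, p − r ≥ -3, r − s ≥ 2, s − q ≥ 3.
Adding all 4 inequalities: the left sides telescope to 0, and the right sides sum to 0 + (-3) + 2 + 3 = 2. So 0 ≥ 2, which is false.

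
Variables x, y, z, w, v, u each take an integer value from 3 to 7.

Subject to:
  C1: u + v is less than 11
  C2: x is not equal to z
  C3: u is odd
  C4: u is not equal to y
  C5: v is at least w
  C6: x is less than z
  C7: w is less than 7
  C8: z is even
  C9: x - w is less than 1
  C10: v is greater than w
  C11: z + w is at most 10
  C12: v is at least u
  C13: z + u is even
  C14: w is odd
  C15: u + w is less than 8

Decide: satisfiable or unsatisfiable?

Constraint 8 makes z even and constraint 3 makes u odd, so z + u must be odd. Constraint 13 says z + u is even — contradiction.

Unsatisfiable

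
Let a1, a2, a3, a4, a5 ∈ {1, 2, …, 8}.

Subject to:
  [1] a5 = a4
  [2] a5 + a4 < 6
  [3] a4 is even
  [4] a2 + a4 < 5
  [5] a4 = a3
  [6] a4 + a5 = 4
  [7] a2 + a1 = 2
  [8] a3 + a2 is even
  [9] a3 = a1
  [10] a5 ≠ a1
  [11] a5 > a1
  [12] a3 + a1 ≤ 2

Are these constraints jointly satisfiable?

Unsatisfiable

From constraints 1, 5, and 9, a5 = a4 = a3 = a1, so a5 = a1. But constraint 10 says a5 ≠ a1. Contradiction.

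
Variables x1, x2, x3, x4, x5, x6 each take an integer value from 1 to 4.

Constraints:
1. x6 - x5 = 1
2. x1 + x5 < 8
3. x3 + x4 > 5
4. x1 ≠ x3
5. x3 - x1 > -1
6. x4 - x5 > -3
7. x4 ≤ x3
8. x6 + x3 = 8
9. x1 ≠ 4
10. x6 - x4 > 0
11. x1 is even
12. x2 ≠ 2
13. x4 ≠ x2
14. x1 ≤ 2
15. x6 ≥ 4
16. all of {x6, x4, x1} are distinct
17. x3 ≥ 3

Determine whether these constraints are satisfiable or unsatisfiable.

One satisfying assignment is x1 = 2, x2 = 4, x3 = 4, x4 = 3, x5 = 3, x6 = 4.
For the less obvious constraints — constraint 1: x6 - x5 = 1; constraint 2: x1 + x5 = 5 — and the others hold by inspection.

Satisfiable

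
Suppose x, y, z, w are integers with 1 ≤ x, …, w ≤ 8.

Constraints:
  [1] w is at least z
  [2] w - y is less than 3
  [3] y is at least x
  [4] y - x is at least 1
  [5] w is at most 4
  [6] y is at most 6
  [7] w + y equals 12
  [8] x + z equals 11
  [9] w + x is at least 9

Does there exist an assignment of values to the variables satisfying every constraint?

Unsatisfiable

From constraints 3 and 6: x ≤ y ≤ 6. From constraints 1 and 5: z ≤ w ≤ 4. Hence x + z ≤ 10. But constraint 8 requires x + z = 11, and 11 > 10. Contradiction.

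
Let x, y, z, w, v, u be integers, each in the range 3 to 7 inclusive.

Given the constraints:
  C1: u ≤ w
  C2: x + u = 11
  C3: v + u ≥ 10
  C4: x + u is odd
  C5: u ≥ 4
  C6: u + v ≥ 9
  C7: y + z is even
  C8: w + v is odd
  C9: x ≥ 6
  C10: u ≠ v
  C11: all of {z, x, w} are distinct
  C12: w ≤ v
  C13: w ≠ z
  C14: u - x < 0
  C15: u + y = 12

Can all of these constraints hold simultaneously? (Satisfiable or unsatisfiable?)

Satisfiable

Setting (x, y, z, w, v, u) = (6, 7, 7, 5, 6, 5) satisfies everything: constraint 2: x + u = 11; constraint 3: v + u = 11, and the others follow.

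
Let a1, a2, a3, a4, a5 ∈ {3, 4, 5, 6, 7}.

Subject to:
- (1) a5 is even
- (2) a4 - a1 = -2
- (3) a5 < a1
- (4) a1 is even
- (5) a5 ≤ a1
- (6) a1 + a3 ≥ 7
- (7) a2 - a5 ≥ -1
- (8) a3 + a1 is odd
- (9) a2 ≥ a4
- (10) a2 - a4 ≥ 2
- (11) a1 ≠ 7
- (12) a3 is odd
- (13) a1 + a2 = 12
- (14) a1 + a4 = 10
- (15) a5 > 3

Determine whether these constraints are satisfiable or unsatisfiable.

Satisfiable

The assignment a1 = 6, a2 = 6, a3 = 3, a4 = 4, a5 = 4 works:
  constraint 2 holds since a4 - a1 = -2.
  constraint 6 holds since a1 + a3 = 9.
  constraint 7 holds since a2 - a5 = 2.
The rest check out directly.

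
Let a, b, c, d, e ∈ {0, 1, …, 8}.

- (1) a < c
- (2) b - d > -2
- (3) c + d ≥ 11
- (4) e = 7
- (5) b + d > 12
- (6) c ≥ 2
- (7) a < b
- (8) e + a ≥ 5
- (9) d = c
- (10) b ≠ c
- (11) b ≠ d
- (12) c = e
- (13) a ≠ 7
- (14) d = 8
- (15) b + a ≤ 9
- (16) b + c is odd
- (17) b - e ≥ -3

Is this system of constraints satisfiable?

Constraint 14 fixes d = 8 and constraint 4 fixes e = 7. Constraints 9 and 12 give d = c = e, so d = e. But 8 ≠ 7 — contradiction.

Unsatisfiable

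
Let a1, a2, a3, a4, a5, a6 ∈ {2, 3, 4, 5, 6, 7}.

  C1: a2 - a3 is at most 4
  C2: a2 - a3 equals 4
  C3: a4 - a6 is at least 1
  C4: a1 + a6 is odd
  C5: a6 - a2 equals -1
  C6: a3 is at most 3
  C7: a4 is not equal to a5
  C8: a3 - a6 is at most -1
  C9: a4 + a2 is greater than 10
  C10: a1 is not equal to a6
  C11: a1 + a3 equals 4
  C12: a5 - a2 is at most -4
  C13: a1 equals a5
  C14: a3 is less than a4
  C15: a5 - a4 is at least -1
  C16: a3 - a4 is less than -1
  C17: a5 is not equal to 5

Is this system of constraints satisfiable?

Constraints 1, 3, 8, 12, and 15 give a5 − a4 ≥ -1, a4 − a6 ≥ 1, a6 − a3 ≥ 1, a3 − a2 ≥ -4, a2 − a5 ≥ 4.
Adding all 5 inequalities: the left sides telescope to 0, and the right sides sum to (-1) + 1 + 1 + (-4) + 4 = 1. So 0 ≥ 1, which is false.

Unsatisfiable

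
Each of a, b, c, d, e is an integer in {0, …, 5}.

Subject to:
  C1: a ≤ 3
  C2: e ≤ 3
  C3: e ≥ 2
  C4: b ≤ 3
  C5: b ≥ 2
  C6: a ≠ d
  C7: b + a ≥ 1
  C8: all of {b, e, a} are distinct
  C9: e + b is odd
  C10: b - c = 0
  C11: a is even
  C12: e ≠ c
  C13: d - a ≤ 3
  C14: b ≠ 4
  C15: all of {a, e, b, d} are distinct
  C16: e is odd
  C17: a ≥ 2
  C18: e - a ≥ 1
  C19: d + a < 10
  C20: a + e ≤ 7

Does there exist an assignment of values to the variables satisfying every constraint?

Constraints 1, 2, 3, 4, 5, and 17 confine each of b, e, a to the 2 values {2, 3}.
Constraint 8 requires all 3 of them to be distinct, but only 2 values are available — impossible by the pigeonhole principle.

Unsatisfiable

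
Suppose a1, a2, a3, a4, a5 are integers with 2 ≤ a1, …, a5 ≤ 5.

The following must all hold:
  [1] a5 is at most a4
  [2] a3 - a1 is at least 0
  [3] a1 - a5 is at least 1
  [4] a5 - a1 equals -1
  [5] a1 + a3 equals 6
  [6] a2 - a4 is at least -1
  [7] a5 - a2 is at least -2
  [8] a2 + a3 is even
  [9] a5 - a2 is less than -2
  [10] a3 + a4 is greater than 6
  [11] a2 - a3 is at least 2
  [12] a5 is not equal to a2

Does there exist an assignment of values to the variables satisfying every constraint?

Constraints 2, 3, 7, and 11 give a2 − a3 ≥ 2, a3 − a1 ≥ 0, a1 − a5 ≥ 1, a5 − a2 ≥ -2.
Adding all 4 inequalities: the left sides telescope to 0, and the right sides sum to 2 + 0 + 1 + (-2) = 1. So 0 ≥ 1, which is false.

Unsatisfiable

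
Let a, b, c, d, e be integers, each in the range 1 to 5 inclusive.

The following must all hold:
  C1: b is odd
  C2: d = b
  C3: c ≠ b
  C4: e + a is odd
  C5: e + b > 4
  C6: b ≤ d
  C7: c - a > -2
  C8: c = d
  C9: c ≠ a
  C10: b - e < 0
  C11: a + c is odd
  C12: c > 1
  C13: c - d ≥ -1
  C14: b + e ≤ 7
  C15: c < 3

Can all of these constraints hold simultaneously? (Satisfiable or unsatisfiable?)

Unsatisfiable

From constraints 2 and 8, c = d = b, so c = b. But constraint 3 says c ≠ b. Contradiction.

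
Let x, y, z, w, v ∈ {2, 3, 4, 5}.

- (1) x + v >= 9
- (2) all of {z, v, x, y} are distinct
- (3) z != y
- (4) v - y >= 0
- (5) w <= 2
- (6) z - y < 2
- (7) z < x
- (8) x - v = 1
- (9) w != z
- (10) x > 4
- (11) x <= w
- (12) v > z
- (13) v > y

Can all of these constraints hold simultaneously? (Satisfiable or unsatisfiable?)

Unsatisfiable

From constraint 10: x ≥ 5. From constraints 5 and 11: x ≤ w and w ≤ 2, so x ≤ 2. But 2 < 5, so no value of x works.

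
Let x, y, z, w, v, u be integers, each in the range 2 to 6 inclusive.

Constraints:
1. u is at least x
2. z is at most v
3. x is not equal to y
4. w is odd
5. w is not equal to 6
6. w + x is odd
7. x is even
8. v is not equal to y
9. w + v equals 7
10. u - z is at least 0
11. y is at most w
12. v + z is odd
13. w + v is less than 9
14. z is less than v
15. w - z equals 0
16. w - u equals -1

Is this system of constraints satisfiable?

Satisfiable

The assignment x = 2, y = 3, z = 3, w = 3, v = 4, u = 4 works:
  constraint 9 holds since w + v = 7.
  constraint 10 holds since u - z = 1.
The rest check out directly.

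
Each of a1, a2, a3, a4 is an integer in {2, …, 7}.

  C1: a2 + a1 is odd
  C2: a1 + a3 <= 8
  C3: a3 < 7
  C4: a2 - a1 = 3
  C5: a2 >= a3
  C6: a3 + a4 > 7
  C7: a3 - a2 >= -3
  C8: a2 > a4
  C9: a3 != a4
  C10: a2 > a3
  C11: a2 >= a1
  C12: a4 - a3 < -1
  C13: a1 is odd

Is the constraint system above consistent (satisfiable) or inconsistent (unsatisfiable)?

Satisfiable

The assignment a1 = 3, a2 = 6, a3 = 5, a4 = 3 works:
  constraint 2 holds since a1 + a3 = 8.
  constraint 4 holds since a2 - a1 = 3.
The rest check out directly.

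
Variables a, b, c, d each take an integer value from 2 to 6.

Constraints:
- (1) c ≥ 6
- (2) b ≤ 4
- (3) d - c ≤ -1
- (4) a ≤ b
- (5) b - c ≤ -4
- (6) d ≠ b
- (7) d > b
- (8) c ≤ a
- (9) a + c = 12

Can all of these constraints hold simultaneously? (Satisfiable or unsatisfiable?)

From constraints 1 and 8: a ≥ c and c ≥ 6, so a ≥ 6. From constraints 2 and 4: a ≤ b and b ≤ 4, so a ≤ 4. But 4 < 6, so no value of a works.

Unsatisfiable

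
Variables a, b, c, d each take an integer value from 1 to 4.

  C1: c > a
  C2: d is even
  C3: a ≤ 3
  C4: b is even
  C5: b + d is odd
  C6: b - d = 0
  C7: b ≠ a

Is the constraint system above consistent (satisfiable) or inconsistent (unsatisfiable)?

Constraint 4 makes b even and constraint 2 makes d even, so b + d must be even. Constraint 5 says b + d is odd — contradiction.

Unsatisfiable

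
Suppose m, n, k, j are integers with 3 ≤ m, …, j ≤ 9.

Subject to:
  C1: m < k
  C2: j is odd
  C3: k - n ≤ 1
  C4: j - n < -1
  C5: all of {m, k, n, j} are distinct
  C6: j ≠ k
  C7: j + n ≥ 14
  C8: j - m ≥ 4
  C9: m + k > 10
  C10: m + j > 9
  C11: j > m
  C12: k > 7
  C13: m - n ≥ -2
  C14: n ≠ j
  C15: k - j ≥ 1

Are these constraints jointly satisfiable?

Constraints 3, 8, 13, and 15 give k − j ≥ 1, j − m ≥ 4, m − n ≥ -2, n − k ≥ -1.
Adding all 4 inequalities: the left sides telescope to 0, and the right sides sum to 1 + 4 + (-2) + (-1) = 2. So 0 ≥ 2, which is false.

Unsatisfiable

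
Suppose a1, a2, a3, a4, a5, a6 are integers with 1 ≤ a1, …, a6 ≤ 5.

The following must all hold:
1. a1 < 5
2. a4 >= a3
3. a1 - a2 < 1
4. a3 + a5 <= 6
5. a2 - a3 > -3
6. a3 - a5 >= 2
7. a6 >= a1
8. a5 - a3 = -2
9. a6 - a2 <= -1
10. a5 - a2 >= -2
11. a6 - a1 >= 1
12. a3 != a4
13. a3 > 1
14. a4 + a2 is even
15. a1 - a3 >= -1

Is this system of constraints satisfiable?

Constraints 6, 9, 10, 11, and 15 give a6 − a1 ≥ 1, a1 − a3 ≥ -1, a3 − a5 ≥ 2, a5 − a2 ≥ -2, a2 − a6 ≥ 1.
Adding all 5 inequalities: the left sides telescope to 0, and the right sides sum to 1 + (-1) + 2 + (-2) + 1 = 1. So 0 ≥ 1, which is false.

Unsatisfiable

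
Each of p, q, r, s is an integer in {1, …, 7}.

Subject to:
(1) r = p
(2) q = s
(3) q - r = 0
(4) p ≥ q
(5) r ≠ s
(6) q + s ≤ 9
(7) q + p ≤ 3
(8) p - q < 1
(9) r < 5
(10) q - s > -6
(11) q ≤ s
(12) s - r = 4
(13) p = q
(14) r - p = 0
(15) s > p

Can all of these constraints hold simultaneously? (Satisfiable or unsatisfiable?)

Unsatisfiable

From constraints 1, 2, and 13, r = p = q = s, so r = s. But constraint 5 says r ≠ s. Contradiction.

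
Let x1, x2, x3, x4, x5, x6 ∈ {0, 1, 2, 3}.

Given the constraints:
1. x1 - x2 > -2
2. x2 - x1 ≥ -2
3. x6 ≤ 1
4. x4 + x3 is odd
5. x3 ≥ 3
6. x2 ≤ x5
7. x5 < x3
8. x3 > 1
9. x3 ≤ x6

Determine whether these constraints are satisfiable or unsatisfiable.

From constraints 5 and 9: x6 ≥ x3 and x3 ≥ 3, so x6 ≥ 3. From constraint 3: x6 ≤ 1. But 1 < 3, so no value of x6 works.

Unsatisfiable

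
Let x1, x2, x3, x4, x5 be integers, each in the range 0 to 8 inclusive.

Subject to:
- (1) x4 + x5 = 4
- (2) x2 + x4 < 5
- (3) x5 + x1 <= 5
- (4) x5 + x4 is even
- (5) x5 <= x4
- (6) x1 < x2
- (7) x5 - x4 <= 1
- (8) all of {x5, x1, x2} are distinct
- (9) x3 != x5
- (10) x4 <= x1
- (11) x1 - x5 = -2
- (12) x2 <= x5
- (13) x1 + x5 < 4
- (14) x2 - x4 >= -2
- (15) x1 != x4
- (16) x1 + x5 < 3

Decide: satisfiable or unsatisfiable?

Unsatisfiable

Constraints 5, 6, 10, and 12 give x2 ≤ x5, x5 ≤ x4, x4 ≤ x1, x1 < x2. Chaining: x2 ≤ x5 ≤ x4 ≤ x1 < x2, which forces x2 < x2 — impossible.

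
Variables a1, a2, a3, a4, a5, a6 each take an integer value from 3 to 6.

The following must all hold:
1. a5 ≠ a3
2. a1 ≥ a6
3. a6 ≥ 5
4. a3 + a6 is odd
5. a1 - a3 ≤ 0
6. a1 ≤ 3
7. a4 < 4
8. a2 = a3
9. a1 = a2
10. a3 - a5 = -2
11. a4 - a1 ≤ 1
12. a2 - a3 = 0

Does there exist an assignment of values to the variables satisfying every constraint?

From constraints 2 and 3: a1 ≥ a6 and a6 ≥ 5, so a1 ≥ 5. From constraint 6: a1 ≤ 3. But 3 < 5, so no value of a1 works.

Unsatisfiable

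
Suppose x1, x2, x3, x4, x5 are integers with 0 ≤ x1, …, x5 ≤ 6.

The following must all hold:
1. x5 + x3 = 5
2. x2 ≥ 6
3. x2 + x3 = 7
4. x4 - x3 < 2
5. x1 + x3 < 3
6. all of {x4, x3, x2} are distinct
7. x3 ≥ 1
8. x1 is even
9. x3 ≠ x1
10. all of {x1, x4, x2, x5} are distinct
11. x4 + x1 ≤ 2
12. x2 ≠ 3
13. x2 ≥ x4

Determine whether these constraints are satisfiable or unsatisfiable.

One satisfying assignment is x1 = 0, x2 = 6, x3 = 1, x4 = 2, x5 = 4.
For the less obvious constraints — constraint 1: x5 + x3 = 5; constraint 3: x2 + x3 = 7; constraint 4: x4 - x3 = 1 — and the others hold by inspection.

Satisfiable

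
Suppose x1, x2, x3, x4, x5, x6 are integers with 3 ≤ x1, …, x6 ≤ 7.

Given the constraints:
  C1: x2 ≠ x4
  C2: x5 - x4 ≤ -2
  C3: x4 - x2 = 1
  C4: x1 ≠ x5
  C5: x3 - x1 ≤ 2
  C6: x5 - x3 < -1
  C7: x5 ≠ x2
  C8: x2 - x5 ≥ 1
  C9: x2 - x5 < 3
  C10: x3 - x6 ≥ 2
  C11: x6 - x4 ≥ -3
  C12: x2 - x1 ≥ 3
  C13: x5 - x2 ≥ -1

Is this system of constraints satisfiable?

Unsatisfiable

Constraints 2, 5, 10, 11, 12, and 13 give x3 − x6 ≥ 2, x6 − x4 ≥ -3, x4 − x5 ≥ 2, x5 − x2 ≥ -1, x2 − x1 ≥ 3, x1 − x3 ≥ -2.
Adding all 6 inequalities: the left sides telescope to 0, and the right sides sum to 2 + (-3) + 2 + (-1) + 3 + (-2) = 1. So 0 ≥ 1, which is false.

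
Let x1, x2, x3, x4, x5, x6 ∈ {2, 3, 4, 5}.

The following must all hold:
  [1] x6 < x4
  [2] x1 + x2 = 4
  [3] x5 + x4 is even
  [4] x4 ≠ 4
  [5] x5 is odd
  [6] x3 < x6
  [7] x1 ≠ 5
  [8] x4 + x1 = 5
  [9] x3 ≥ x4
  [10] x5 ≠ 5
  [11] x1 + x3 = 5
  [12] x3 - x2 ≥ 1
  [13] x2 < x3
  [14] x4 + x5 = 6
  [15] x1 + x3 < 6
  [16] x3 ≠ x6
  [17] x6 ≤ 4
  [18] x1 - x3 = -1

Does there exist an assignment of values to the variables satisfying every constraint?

Constraints 1, 6, and 9 give x4 ≤ x3, x3 < x6, x6 < x4. Chaining: x4 ≤ x3 < x6 < x4, which forces x4 < x4 — impossible.

Unsatisfiable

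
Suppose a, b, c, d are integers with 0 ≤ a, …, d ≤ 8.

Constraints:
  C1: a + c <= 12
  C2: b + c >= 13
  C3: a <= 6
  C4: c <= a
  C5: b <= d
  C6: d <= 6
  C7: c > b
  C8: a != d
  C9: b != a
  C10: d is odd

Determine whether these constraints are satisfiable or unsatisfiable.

Unsatisfiable

From constraints 5 and 6: b ≤ d ≤ 6. From constraints 3 and 4: c ≤ a ≤ 6. Hence b + c ≤ 12. But constraint 2 requires b + c ≥ 13, and 13 > 12. Contradiction.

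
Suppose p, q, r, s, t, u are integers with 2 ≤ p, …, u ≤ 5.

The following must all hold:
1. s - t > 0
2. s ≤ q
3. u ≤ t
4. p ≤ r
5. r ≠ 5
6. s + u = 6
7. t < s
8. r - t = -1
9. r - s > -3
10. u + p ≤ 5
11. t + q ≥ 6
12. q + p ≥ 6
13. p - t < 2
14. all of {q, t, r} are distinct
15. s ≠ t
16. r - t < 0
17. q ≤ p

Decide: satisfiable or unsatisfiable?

Unsatisfiable

Constraints 2, 4, 7, 16, and 17 give q ≤ p, p ≤ r, r < t, t < s, s ≤ q. Chaining: q ≤ p ≤ r < t < s ≤ q, which forces q < q — impossible.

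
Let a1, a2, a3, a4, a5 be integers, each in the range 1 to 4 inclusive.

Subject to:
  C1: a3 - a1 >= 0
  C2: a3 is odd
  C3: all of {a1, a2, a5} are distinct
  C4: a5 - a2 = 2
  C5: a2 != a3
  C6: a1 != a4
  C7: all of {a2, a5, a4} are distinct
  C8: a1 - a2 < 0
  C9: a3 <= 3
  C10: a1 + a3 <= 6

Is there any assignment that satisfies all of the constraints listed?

Satisfiable

One satisfying assignment is a1 = 1, a2 = 2, a3 = 3, a4 = 3, a5 = 4.
For the less obvious constraints — constraint 1: a3 - a1 = 2; constraint 4: a5 - a2 = 2; constraint 8: a1 - a2 = -1 — and the others hold by inspection.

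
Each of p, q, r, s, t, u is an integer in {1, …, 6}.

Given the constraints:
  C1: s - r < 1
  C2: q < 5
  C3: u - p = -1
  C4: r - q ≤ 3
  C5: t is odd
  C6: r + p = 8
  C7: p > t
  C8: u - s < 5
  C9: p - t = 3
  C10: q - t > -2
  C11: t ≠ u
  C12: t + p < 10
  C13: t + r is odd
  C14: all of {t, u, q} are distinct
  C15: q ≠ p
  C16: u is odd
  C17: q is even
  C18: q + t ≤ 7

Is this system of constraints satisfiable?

Setting (p, q, r, s, t, u) = (6, 2, 2, 1, 3, 5) satisfies everything: constraint 1: s - r = -1; constraint 3: u - p = -1; constraint 4: r - q = 0, and the others follow.

Satisfiable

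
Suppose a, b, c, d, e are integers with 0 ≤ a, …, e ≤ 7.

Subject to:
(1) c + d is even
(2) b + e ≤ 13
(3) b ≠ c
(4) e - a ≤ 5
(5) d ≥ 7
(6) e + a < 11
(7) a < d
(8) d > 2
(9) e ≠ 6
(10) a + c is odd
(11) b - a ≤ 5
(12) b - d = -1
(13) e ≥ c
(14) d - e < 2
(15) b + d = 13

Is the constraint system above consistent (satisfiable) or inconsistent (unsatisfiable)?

The assignment a = 2, b = 6, c = 7, d = 7, e = 7 works:
  constraint 2 holds since b + e = 13.
  constraint 4 holds since e - a = 5.
  constraint 6 holds since e + a = 9.
The rest check out directly.

Satisfiable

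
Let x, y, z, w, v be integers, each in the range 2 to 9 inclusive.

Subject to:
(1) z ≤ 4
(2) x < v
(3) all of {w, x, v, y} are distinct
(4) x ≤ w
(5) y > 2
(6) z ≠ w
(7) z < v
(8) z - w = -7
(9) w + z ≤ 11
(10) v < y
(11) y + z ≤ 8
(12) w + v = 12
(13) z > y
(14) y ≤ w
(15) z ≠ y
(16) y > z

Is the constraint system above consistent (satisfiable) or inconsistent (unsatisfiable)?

Constraints 7, 10, and 13 give z < v, v < y, y < z. Chaining: z < v < y < z, which forces z < z — impossible.

Unsatisfiable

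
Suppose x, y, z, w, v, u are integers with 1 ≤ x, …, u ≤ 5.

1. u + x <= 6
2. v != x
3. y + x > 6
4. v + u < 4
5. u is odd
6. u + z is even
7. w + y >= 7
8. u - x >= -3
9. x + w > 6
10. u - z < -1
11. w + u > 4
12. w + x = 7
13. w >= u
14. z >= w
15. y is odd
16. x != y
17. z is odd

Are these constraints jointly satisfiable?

Setting (x, y, z, w, v, u) = (3, 5, 5, 4, 1, 1) satisfies everything: constraint 1: u + x = 4; constraint 3: y + x = 8; constraint 4: v + u = 2, and the others follow.

Satisfiable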